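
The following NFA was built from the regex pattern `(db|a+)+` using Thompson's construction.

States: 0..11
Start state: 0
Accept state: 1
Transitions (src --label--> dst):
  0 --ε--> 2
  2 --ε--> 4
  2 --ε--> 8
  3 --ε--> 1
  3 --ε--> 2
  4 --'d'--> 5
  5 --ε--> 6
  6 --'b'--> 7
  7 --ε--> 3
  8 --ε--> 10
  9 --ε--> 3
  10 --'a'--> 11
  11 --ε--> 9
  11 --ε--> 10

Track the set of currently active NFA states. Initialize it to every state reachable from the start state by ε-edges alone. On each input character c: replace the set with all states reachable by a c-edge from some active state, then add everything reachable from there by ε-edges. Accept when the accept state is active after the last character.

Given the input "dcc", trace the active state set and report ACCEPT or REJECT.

Answer: REJECT

Derivation:
initial (ε-close {0}): {0,2,4,8,10}
'd' @ 1: {5,6}
'c' @ 2: {}  — dead — no transitions
rest 'c' ignored (set empty)
final: {}; accept 1 not in set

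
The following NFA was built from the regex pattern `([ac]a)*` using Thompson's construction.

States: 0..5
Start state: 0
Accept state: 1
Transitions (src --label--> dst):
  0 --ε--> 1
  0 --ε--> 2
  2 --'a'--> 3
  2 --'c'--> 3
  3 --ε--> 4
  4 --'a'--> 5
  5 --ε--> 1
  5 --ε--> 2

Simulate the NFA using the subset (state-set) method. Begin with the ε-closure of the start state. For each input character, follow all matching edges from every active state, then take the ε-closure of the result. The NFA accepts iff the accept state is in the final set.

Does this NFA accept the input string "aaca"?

Answer: ACCEPT

Steps:
start: ε-closure({0}) = {0,1,2}
'a' @ 1: {3,4}
'a' @ 2: {1,2,5}  [accepting]
'c' @ 3: {3,4}
'a' @ 4: {1,2,5}  [accepting]
end set {1,2,5} — state 1 in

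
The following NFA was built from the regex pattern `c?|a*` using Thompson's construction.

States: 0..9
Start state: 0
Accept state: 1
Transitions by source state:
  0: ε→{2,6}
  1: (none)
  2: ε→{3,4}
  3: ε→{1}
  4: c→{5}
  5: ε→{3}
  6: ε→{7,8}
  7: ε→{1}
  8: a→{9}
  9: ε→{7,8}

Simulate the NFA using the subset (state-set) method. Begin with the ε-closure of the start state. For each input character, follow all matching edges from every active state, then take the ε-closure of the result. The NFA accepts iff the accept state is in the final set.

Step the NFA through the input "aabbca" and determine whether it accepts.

start: ε-closure({0}) = {0,1,2,3,4,6,7,8}
'a' @ 1: {1,7,8,9}  ✓accept
'a' @ 2: {1,7,8,9}  ✓accept
'b' @ 3: {}  — dead — no transitions
rest 'bca' ignored (set empty)
after full input: {}  (accept=1 not in)

Answer: REJECT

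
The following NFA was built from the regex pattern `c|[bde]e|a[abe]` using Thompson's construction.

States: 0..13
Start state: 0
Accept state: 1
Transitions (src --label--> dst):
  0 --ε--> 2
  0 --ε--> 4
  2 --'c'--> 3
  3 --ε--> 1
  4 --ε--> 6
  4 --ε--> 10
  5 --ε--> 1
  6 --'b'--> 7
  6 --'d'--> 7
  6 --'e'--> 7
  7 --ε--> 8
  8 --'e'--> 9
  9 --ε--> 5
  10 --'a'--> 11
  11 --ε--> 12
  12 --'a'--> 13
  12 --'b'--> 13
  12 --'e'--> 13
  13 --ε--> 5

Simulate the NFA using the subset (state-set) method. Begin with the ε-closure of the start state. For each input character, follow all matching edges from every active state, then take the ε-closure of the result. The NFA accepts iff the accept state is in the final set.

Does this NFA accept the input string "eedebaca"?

Answer: REJECT

Derivation:
initial (ε-close {0}): {0,2,4,6,10}
'e' @ 1: {7,8}
'e' @ 2: {1,5,9}  (accept∈set)
'd' @ 3: {}  — no active states
rest 'ebaca' ignored (set empty)
after full input: {}  (accept=1 not in)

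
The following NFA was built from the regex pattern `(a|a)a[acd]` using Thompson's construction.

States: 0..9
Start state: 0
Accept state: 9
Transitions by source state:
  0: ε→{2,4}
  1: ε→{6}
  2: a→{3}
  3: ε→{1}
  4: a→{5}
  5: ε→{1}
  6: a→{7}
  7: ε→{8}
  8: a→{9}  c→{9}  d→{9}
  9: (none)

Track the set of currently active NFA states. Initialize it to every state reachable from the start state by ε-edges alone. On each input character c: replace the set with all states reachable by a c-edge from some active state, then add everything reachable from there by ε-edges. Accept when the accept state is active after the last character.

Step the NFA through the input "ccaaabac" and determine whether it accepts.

start: ε-closure({0}) = {0,2,4}
'c' @ 1: {}  — state set empty
rest 'caaabac' ignored (set empty)
after full input: {}  (accept=9 not in)

Answer: REJECT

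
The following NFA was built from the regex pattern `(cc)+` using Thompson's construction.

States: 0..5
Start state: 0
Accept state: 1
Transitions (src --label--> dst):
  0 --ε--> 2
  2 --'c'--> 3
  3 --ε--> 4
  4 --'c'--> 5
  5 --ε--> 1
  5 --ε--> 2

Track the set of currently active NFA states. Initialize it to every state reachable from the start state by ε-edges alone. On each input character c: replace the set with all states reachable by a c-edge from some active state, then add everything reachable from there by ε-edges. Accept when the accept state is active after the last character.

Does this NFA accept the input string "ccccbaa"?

start: ε-closure({0}) = {0,2}
'c' @ 1: {3,4}
'c' @ 2: {1,2,5}  [accepting]
'c' @ 3: {3,4}
'c' @ 4: {1,2,5}  [accepting]
'b' @ 5: {}  — state set empty
rest 'aa' ignored (set empty)
end set {} — state 1 not in

Answer: REJECT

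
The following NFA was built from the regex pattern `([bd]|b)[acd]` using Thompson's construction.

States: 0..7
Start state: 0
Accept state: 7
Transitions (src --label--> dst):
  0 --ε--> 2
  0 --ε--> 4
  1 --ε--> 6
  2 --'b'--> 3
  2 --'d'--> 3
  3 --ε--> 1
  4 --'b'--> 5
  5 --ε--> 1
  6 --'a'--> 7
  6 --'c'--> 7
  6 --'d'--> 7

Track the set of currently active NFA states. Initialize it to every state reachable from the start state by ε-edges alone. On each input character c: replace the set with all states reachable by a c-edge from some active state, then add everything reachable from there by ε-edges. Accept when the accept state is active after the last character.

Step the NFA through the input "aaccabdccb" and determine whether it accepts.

Answer: REJECT

Trace:
start: ε-closure({0}) = {0,2,4}
'a' @ 1: {}  — dead — no transitions
rest 'accabdccb' ignored (set empty)
final: {}; accept 7 not in set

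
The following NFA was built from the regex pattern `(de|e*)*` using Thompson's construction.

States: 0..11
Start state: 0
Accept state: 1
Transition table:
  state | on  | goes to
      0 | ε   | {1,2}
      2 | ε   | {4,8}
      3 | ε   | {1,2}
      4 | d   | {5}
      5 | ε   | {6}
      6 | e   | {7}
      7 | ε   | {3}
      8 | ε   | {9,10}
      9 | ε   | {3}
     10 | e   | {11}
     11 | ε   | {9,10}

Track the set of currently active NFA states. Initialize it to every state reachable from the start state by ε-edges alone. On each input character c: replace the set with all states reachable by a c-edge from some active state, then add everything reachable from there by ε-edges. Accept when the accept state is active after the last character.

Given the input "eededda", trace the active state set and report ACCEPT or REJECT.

Answer: REJECT

Derivation:
start: ε-closure({0}) = {0,1,2,3,4,8,9,10}
'e' @ 1: {1,2,3,4,8,9,10,11}  ✓accept
'e' @ 2: {1,2,3,4,8,9,10,11}  ✓accept
'd' @ 3: {5,6}
'e' @ 4: {1,2,3,4,7,8,9,10}  ✓accept
'd' @ 5: {5,6}
'd' @ 6: {}  — dead — no transitions
rest 'a' ignored (set empty)
end set {} — state 1 not in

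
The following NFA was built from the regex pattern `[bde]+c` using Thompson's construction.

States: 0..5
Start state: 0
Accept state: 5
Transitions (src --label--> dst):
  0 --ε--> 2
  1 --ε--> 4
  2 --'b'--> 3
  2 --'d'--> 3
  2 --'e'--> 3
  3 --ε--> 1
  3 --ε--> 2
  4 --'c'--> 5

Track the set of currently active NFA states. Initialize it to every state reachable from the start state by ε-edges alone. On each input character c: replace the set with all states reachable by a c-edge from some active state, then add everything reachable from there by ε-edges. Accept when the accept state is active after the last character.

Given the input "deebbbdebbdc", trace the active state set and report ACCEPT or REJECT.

Answer: ACCEPT

Steps:
initial (ε-close {0}): {0,2}
'd' @ 1: {1,2,3,4}
'e' @ 2: {1,2,3,4}
'e' @ 3: {1,2,3,4}
'b' @ 4: {1,2,3,4}
'b' @ 5: {1,2,3,4}
'b' @ 6: {1,2,3,4}
'd' @ 7: {1,2,3,4}
'e' @ 8: {1,2,3,4}
'b' @ 9: {1,2,3,4}
'b' @ 10: {1,2,3,4}
'd' @ 11: {1,2,3,4}
'c' @ 12: {5}  ✓accept
after full input: {5}  (accept=5 in)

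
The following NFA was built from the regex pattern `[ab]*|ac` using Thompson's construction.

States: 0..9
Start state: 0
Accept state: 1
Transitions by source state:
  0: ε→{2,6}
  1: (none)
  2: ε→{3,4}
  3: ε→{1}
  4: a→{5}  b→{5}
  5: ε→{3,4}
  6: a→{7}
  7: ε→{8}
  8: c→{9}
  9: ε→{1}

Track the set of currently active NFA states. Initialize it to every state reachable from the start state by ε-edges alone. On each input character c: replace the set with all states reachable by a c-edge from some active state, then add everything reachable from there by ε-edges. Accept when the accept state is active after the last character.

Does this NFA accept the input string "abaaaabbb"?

Answer: ACCEPT

Trace:
S₀ = ε-closure({0}) = {0,1,2,3,4,6}
'a' @ 1: {1,3,4,5,7,8}  ✓accept
'b' @ 2: {1,3,4,5}  ✓accept
'a' @ 3: {1,3,4,5}  ✓accept
'a' @ 4: {1,3,4,5}  ✓accept
'a' @ 5: {1,3,4,5}  ✓accept
'a' @ 6: {1,3,4,5}  ✓accept
'b' @ 7: {1,3,4,5}  ✓accept
'b' @ 8: {1,3,4,5}  ✓accept
'b' @ 9: {1,3,4,5}  ✓accept
after full input: {1,3,4,5}  (accept=1 in)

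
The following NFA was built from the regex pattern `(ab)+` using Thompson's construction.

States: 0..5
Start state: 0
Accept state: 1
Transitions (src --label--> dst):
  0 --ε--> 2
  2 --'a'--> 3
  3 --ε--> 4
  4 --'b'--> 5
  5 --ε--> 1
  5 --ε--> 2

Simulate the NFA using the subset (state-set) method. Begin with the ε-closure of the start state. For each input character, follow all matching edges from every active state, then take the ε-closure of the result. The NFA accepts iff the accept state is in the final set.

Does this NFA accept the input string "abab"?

Answer: ACCEPT

Steps:
start: ε-closure({0}) = {0,2}
'a' @ 1: {3,4}
'b' @ 2: {1,2,5}  [accepting]
'a' @ 3: {3,4}
'b' @ 4: {1,2,5}  [accepting]
end set {1,2,5} — state 1 in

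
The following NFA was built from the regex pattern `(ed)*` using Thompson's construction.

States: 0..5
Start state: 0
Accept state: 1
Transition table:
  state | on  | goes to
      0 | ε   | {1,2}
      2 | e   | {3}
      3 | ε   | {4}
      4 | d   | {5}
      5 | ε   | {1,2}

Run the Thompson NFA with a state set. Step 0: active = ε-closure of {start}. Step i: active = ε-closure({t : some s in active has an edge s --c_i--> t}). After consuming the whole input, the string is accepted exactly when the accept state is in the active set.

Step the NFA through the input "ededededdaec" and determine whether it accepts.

Answer: REJECT

Trace:
S₀ = ε-closure({0}) = {0,1,2}
'e' @ 1: {3,4}
'd' @ 2: {1,2,5}  (accept∈set)
'e' @ 3: {3,4}
'd' @ 4: {1,2,5}  (accept∈set)
'e' @ 5: {3,4}
'd' @ 6: {1,2,5}  (accept∈set)
'e' @ 7: {3,4}
'd' @ 8: {1,2,5}  (accept∈set)
'd' @ 9: {}  — no active states
rest 'aec' ignored (set empty)
end set {} — state 1 not in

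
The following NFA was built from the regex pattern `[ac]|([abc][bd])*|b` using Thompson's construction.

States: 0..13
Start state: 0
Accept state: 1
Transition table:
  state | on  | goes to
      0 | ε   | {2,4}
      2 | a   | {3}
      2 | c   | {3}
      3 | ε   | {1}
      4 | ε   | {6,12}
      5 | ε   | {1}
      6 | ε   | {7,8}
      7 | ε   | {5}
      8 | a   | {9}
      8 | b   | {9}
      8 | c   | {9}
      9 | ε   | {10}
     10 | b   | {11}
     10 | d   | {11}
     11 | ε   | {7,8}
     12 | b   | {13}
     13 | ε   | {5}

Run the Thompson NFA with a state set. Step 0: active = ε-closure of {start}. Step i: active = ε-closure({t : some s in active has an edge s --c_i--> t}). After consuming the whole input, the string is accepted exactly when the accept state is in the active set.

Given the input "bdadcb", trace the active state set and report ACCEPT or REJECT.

Answer: ACCEPT

Derivation:
initial (ε-close {0}): {0,1,2,4,5,6,7,8,12}
'b' @ 1: {1,5,9,10,13}  [accepting]
'd' @ 2: {1,5,7,8,11}  [accepting]
'a' @ 3: {9,10}
'd' @ 4: {1,5,7,8,11}  [accepting]
'c' @ 5: {9,10}
'b' @ 6: {1,5,7,8,11}  [accepting]
final: {1,5,7,8,11}; accept 1 in set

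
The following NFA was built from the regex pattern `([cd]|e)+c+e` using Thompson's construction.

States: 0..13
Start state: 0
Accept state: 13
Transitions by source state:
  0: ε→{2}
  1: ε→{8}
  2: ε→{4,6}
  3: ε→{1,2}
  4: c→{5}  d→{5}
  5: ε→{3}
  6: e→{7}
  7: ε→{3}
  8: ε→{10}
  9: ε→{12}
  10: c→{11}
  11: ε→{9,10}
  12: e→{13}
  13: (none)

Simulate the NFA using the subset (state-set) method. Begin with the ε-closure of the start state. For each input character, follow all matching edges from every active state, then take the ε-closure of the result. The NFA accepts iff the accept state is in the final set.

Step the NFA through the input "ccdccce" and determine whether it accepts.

Answer: ACCEPT

Derivation:
S₀ = ε-closure({0}) = {0,2,4,6}
'c' @ 1: {1,2,3,4,5,6,8,10}
'c' @ 2: {1,2,3,4,5,6,8,9,10,11,12}
'd' @ 3: {1,2,3,4,5,6,8,10}
'c' @ 4: {1,2,3,4,5,6,8,9,10,11,12}
'c' @ 5: {1,2,3,4,5,6,8,9,10,11,12}
'c' @ 6: {1,2,3,4,5,6,8,9,10,11,12}
'e' @ 7: {1,2,3,4,6,7,8,10,13}  (accept∈set)
after full input: {1,2,3,4,6,7,8,10,13}  (accept=13 in)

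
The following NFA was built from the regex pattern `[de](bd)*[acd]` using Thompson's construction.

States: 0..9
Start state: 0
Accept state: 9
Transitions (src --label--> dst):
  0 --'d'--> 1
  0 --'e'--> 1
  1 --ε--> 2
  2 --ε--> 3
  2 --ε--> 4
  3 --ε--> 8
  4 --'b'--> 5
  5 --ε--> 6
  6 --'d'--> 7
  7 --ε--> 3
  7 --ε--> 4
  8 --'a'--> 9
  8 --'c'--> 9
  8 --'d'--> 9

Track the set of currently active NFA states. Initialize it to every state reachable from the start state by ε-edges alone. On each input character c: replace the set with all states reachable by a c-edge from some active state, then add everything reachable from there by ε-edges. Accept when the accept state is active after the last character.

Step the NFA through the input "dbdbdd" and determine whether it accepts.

S₀ = ε-closure({0}) = {0}
'd' @ 1: {1,2,3,4,8}
'b' @ 2: {5,6}
'd' @ 3: {3,4,7,8}
'b' @ 4: {5,6}
'd' @ 5: {3,4,7,8}
'd' @ 6: {9}  [accepting]
final: {9}; accept 9 in set

Answer: ACCEPT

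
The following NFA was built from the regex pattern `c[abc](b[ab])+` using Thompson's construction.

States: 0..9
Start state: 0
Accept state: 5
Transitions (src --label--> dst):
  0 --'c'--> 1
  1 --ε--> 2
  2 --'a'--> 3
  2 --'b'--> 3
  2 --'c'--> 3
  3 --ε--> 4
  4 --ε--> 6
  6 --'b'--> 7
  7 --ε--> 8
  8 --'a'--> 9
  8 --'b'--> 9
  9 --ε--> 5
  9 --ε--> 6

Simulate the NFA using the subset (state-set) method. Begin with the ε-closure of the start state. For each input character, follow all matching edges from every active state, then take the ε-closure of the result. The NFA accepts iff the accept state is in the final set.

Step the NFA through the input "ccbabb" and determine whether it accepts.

Answer: ACCEPT

Derivation:
initial (ε-close {0}): {0}
'c' @ 1: {1,2}
'c' @ 2: {3,4,6}
'b' @ 3: {7,8}
'a' @ 4: {5,6,9}  (accept∈set)
'b' @ 5: {7,8}
'b' @ 6: {5,6,9}  (accept∈set)
after full input: {5,6,9}  (accept=5 in)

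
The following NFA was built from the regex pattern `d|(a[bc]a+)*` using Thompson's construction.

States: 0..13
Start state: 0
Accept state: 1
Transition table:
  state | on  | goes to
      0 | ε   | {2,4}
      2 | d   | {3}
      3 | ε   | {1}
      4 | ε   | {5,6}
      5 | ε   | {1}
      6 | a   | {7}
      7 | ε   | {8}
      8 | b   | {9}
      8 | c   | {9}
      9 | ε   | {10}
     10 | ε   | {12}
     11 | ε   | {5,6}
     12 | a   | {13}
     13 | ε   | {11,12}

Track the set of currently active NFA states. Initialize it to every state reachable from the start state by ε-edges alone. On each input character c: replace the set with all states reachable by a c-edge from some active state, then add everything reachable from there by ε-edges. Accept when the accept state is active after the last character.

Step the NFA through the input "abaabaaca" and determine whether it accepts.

start: ε-closure({0}) = {0,1,2,4,5,6}
'a' @ 1: {7,8}
'b' @ 2: {9,10,12}
'a' @ 3: {1,5,6,11,12,13}  ✓accept
'a' @ 4: {1,5,6,7,8,11,12,13}  ✓accept
'b' @ 5: {9,10,12}
'a' @ 6: {1,5,6,11,12,13}  ✓accept
'a' @ 7: {1,5,6,7,8,11,12,13}  ✓accept
'c' @ 8: {9,10,12}
'a' @ 9: {1,5,6,11,12,13}  ✓accept
end set {1,5,6,11,12,13} — state 1 in

Answer: ACCEPT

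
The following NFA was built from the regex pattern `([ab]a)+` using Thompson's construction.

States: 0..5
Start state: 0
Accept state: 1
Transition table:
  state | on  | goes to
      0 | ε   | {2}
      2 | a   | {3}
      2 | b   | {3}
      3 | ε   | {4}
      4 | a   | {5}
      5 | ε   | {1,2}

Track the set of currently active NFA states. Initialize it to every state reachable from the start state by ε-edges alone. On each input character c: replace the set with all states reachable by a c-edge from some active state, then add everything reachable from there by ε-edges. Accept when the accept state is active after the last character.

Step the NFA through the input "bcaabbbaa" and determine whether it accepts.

start: ε-closure({0}) = {0,2}
'b' @ 1: {3,4}
'c' @ 2: {}  — no active states
rest 'aabbbaa' ignored (set empty)
after full input: {}  (accept=1 not in)

Answer: REJECT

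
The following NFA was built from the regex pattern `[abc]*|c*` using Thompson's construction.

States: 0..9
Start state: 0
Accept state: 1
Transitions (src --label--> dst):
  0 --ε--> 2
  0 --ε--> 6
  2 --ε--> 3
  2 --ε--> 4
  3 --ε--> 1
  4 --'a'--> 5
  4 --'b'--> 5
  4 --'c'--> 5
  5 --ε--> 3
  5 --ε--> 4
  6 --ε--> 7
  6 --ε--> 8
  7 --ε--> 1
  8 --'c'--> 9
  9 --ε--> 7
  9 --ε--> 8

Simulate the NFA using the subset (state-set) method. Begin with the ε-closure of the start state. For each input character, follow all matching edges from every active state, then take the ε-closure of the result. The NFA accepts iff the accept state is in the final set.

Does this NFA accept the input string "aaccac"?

Answer: ACCEPT

Trace:
S₀ = ε-closure({0}) = {0,1,2,3,4,6,7,8}
'a' @ 1: {1,3,4,5}  [accepting]
'a' @ 2: {1,3,4,5}  [accepting]
'c' @ 3: {1,3,4,5}  [accepting]
'c' @ 4: {1,3,4,5}  [accepting]
'a' @ 5: {1,3,4,5}  [accepting]
'c' @ 6: {1,3,4,5}  [accepting]
after full input: {1,3,4,5}  (accept=1 in)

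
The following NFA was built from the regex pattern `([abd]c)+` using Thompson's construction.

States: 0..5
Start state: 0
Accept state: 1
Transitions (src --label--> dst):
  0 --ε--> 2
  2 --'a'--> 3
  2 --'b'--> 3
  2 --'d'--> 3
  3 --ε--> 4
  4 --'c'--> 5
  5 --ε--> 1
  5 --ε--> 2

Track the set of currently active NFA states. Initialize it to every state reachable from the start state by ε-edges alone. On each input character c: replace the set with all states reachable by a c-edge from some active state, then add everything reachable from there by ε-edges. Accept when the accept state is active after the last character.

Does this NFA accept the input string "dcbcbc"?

initial (ε-close {0}): {0,2}
'd' @ 1: {3,4}
'c' @ 2: {1,2,5}  [accepting]
'b' @ 3: {3,4}
'c' @ 4: {1,2,5}  [accepting]
'b' @ 5: {3,4}
'c' @ 6: {1,2,5}  [accepting]
final: {1,2,5}; accept 1 in set

Answer: ACCEPT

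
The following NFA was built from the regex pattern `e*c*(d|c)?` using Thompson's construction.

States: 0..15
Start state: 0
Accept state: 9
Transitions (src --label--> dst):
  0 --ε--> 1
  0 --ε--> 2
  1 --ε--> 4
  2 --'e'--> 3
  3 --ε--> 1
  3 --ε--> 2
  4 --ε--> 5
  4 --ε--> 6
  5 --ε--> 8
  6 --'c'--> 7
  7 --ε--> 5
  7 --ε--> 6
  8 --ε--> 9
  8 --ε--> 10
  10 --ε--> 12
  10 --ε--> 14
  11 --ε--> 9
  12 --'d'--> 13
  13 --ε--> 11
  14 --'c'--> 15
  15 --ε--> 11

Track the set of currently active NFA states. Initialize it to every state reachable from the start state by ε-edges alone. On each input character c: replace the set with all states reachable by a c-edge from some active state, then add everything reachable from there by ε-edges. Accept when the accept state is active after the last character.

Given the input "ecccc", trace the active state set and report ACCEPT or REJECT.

Answer: ACCEPT

Derivation:
S₀ = ε-closure({0}) = {0,1,2,4,5,6,8,9,10,12,14}
'e' @ 1: {1,2,3,4,5,6,8,9,10,12,14}  ✓accept
'c' @ 2: {5,6,7,8,9,10,11,12,14,15}  ✓accept
'c' @ 3: {5,6,7,8,9,10,11,12,14,15}  ✓accept
'c' @ 4: {5,6,7,8,9,10,11,12,14,15}  ✓accept
'c' @ 5: {5,6,7,8,9,10,11,12,14,15}  ✓accept
after full input: {5,6,7,8,9,10,11,12,14,15}  (accept=9 in)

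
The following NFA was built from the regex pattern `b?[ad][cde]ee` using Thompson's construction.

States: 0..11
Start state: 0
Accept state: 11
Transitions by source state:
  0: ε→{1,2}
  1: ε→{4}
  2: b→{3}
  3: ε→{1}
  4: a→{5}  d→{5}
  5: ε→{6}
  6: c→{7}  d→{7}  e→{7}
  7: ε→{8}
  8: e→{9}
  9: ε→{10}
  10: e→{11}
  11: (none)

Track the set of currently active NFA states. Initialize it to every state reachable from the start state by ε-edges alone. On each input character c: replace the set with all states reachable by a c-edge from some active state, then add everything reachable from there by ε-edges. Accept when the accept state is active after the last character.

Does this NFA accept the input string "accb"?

Answer: REJECT

Trace:
initial (ε-close {0}): {0,1,2,4}
'a' @ 1: {5,6}
'c' @ 2: {7,8}
'c' @ 3: {}  — no active states
rest 'b' ignored (set empty)
final: {}; accept 11 not in set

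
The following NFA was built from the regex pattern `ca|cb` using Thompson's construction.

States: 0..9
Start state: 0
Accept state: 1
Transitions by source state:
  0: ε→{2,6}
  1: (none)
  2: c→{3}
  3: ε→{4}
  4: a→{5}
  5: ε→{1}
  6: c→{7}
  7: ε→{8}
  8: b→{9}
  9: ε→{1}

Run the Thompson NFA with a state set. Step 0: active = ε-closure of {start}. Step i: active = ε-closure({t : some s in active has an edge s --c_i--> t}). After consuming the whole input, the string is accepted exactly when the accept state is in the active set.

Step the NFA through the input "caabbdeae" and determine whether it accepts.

Answer: REJECT

Steps:
initial (ε-close {0}): {0,2,6}
'c' @ 1: {3,4,7,8}
'a' @ 2: {1,5}  [accepting]
'a' @ 3: {}  — no active states
rest 'bbdeae' ignored (set empty)
final: {}; accept 1 not in set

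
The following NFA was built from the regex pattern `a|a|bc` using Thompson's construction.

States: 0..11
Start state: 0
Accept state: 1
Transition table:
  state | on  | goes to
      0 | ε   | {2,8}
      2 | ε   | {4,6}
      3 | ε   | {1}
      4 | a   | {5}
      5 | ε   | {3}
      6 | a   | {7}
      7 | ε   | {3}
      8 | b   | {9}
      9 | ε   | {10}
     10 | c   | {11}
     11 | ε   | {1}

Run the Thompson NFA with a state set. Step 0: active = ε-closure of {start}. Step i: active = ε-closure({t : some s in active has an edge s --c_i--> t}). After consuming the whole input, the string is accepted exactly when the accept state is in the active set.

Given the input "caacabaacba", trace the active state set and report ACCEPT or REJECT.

Answer: REJECT

Steps:
start: ε-closure({0}) = {0,2,4,6,8}
'c' @ 1: {}  — dead — no transitions
rest 'aacabaacba' ignored (set empty)
final: {}; accept 1 not in set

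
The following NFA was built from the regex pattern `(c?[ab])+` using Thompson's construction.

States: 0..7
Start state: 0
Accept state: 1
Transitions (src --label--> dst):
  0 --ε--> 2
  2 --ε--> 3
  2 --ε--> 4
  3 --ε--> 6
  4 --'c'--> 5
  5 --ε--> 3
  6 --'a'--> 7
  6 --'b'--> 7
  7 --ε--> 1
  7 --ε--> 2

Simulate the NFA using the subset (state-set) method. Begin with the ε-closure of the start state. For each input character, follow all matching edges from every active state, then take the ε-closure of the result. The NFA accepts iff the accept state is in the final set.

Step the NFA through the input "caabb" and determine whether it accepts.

start: ε-closure({0}) = {0,2,3,4,6}
'c' @ 1: {3,5,6}
'a' @ 2: {1,2,3,4,6,7}  [accepting]
'a' @ 3: {1,2,3,4,6,7}  [accepting]
'b' @ 4: {1,2,3,4,6,7}  [accepting]
'b' @ 5: {1,2,3,4,6,7}  [accepting]
final: {1,2,3,4,6,7}; accept 1 in set

Answer: ACCEPT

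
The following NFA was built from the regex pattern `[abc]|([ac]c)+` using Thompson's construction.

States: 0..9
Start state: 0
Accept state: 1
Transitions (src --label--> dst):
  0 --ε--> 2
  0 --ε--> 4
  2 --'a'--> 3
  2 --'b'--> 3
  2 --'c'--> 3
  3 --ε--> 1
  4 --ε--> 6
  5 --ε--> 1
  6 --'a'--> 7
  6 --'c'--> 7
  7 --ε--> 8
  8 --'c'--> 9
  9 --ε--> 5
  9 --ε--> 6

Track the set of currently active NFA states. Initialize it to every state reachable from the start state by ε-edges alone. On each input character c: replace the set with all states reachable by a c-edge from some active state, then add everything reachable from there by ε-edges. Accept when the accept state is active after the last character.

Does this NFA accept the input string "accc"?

Answer: ACCEPT

Steps:
S₀ = ε-closure({0}) = {0,2,4,6}
'a' @ 1: {1,3,7,8}  [accepting]
'c' @ 2: {1,5,6,9}  [accepting]
'c' @ 3: {7,8}
'c' @ 4: {1,5,6,9}  [accepting]
end set {1,5,6,9} — state 1 in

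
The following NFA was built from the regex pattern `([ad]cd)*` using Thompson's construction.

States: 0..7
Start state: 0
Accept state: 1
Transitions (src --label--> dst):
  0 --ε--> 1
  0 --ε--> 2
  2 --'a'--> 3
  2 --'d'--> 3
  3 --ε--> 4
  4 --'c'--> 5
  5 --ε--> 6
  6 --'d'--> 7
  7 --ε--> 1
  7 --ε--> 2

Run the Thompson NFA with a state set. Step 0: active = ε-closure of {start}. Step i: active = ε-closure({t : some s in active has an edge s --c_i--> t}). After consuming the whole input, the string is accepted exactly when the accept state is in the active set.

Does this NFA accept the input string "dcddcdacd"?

Answer: ACCEPT

Steps:
S₀ = ε-closure({0}) = {0,1,2}
'd' @ 1: {3,4}
'c' @ 2: {5,6}
'd' @ 3: {1,2,7}  ✓accept
'd' @ 4: {3,4}
'c' @ 5: {5,6}
'd' @ 6: {1,2,7}  ✓accept
'a' @ 7: {3,4}
'c' @ 8: {5,6}
'd' @ 9: {1,2,7}  ✓accept
after full input: {1,2,7}  (accept=1 in)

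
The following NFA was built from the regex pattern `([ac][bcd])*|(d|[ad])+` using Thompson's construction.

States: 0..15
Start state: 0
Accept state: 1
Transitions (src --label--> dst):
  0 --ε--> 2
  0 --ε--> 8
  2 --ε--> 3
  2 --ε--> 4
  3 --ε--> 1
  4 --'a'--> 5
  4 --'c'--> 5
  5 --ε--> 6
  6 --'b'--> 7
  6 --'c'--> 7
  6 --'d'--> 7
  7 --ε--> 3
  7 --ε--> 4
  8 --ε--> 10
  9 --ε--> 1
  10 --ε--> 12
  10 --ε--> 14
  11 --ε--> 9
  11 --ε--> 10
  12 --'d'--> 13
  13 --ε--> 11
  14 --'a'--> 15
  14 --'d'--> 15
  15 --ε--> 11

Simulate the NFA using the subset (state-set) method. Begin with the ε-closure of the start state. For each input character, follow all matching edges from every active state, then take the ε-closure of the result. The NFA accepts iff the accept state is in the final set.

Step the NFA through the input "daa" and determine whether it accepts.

initial (ε-close {0}): {0,1,2,3,4,8,10,12,14}
'd' @ 1: {1,9,10,11,12,13,14,15}  [accepting]
'a' @ 2: {1,9,10,11,12,14,15}  [accepting]
'a' @ 3: {1,9,10,11,12,14,15}  [accepting]
final: {1,9,10,11,12,14,15}; accept 1 in set

Answer: ACCEPT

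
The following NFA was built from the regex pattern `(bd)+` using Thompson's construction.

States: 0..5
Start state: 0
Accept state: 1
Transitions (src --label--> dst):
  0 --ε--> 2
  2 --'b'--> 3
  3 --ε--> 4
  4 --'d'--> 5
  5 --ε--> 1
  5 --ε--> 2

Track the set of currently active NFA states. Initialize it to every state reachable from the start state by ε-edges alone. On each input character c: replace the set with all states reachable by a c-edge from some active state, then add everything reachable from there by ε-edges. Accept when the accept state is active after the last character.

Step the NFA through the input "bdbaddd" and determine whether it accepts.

S₀ = ε-closure({0}) = {0,2}
'b' @ 1: {3,4}
'd' @ 2: {1,2,5}  (accept∈set)
'b' @ 3: {3,4}
'a' @ 4: {}  — no active states
rest 'ddd' ignored (set empty)
final: {}; accept 1 not in set

Answer: REJECT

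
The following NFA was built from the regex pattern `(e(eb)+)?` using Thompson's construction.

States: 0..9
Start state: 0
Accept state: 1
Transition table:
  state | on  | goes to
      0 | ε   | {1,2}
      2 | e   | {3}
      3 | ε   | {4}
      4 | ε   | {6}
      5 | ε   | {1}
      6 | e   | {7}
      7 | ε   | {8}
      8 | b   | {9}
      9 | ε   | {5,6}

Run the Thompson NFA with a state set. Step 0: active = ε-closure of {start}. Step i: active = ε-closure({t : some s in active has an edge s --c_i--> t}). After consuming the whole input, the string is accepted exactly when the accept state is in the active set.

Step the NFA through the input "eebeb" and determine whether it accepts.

initial (ε-close {0}): {0,1,2}
'e' @ 1: {3,4,6}
'e' @ 2: {7,8}
'b' @ 3: {1,5,6,9}  [accepting]
'e' @ 4: {7,8}
'b' @ 5: {1,5,6,9}  [accepting]
after full input: {1,5,6,9}  (accept=1 in)

Answer: ACCEPT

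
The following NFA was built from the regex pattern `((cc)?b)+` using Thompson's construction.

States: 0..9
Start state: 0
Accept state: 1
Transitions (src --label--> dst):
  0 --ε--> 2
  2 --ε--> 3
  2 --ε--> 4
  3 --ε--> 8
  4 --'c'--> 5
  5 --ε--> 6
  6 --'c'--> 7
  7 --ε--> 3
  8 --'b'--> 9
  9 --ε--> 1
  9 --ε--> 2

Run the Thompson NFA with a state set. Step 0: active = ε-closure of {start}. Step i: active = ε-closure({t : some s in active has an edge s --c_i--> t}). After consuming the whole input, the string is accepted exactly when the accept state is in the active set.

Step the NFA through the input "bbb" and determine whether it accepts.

start: ε-closure({0}) = {0,2,3,4,8}
'b' @ 1: {1,2,3,4,8,9}  [accepting]
'b' @ 2: {1,2,3,4,8,9}  [accepting]
'b' @ 3: {1,2,3,4,8,9}  [accepting]
end set {1,2,3,4,8,9} — state 1 in

Answer: ACCEPT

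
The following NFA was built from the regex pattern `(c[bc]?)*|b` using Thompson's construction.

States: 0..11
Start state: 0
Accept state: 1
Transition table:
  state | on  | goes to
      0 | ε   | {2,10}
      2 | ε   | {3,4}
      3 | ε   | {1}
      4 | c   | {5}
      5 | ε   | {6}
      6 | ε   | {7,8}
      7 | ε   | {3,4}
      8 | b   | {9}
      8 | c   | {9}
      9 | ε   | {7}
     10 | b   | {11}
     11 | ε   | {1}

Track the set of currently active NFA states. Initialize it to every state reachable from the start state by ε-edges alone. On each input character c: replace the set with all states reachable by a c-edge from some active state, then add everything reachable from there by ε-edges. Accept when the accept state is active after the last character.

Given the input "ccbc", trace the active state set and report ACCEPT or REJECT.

Answer: ACCEPT

Steps:
start: ε-closure({0}) = {0,1,2,3,4,10}
'c' @ 1: {1,3,4,5,6,7,8}  ✓accept
'c' @ 2: {1,3,4,5,6,7,8,9}  ✓accept
'b' @ 3: {1,3,4,7,9}  ✓accept
'c' @ 4: {1,3,4,5,6,7,8}  ✓accept
end set {1,3,4,5,6,7,8} — state 1 in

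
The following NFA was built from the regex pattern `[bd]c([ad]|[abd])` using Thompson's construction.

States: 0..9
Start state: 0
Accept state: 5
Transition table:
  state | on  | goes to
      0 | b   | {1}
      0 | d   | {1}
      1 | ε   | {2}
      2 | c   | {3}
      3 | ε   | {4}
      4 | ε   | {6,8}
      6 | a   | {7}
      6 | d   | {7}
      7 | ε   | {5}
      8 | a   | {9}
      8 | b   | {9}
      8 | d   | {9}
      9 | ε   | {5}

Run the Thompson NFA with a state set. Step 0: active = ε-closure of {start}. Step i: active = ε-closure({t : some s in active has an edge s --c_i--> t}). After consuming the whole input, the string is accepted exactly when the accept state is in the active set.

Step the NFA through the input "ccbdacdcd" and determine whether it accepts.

Answer: REJECT

Derivation:
start: ε-closure({0}) = {0}
'c' @ 1: {}  — state set empty
rest 'cbdacdcd' ignored (set empty)
end set {} — state 5 not in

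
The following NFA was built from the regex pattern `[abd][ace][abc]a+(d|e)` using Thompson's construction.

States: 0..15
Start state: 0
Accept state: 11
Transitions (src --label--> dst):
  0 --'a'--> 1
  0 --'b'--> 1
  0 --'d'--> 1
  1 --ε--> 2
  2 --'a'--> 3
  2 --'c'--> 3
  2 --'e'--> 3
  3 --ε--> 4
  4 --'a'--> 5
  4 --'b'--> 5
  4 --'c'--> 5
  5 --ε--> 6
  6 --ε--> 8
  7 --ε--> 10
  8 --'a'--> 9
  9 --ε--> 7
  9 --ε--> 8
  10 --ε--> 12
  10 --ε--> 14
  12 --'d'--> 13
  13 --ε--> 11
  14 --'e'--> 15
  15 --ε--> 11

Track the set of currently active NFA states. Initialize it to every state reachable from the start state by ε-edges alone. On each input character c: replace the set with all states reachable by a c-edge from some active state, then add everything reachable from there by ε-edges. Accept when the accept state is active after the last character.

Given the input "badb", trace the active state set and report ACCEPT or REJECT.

Answer: REJECT

Derivation:
initial (ε-close {0}): {0}
'b' @ 1: {1,2}
'a' @ 2: {3,4}
'd' @ 3: {}  — state set empty
rest 'b' ignored (set empty)
after full input: {}  (accept=11 not in)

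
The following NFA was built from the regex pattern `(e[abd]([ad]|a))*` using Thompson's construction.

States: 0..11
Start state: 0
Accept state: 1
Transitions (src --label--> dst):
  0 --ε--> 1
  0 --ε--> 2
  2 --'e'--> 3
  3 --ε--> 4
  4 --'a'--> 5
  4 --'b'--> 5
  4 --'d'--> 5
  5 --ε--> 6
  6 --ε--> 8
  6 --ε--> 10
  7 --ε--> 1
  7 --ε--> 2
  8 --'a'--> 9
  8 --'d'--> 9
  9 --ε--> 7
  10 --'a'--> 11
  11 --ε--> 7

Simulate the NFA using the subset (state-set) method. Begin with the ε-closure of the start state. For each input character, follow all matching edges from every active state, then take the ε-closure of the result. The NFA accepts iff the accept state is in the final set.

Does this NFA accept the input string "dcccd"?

Answer: REJECT

Trace:
initial (ε-close {0}): {0,1,2}
'd' @ 1: {}  — no active states
rest 'cccd' ignored (set empty)
after full input: {}  (accept=1 not in)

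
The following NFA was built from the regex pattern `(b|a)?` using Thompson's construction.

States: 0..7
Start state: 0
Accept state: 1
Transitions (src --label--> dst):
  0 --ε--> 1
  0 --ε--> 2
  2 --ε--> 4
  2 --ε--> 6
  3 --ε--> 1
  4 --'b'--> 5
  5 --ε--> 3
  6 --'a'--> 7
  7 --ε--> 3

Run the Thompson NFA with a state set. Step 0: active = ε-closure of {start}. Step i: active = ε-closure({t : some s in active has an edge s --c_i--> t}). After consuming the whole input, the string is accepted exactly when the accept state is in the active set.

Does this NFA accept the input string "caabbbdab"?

start: ε-closure({0}) = {0,1,2,4,6}
'c' @ 1: {}  — no active states
rest 'aabbbdab' ignored (set empty)
after full input: {}  (accept=1 not in)

Answer: REJECT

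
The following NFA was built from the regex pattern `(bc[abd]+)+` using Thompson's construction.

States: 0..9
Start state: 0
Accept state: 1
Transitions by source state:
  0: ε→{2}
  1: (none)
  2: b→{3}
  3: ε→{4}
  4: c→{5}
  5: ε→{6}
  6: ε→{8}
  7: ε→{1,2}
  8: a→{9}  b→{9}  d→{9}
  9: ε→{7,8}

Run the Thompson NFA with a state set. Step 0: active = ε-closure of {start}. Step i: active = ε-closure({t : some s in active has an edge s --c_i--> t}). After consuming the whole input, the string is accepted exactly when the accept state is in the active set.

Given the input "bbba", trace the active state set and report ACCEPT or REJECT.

Answer: REJECT

Derivation:
start: ε-closure({0}) = {0,2}
'b' @ 1: {3,4}
'b' @ 2: {}  — no active states
rest 'ba' ignored (set empty)
end set {} — state 1 not in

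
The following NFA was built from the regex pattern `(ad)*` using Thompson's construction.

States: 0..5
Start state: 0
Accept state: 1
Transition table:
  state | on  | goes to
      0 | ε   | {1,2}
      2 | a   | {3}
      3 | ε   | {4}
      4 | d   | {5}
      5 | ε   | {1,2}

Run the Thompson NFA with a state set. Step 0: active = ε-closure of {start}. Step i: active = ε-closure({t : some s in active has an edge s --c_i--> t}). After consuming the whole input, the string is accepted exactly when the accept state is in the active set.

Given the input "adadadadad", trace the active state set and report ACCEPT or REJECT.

initial (ε-close {0}): {0,1,2}
'a' @ 1: {3,4}
'd' @ 2: {1,2,5}  [accepting]
'a' @ 3: {3,4}
'd' @ 4: {1,2,5}  [accepting]
'a' @ 5: {3,4}
'd' @ 6: {1,2,5}  [accepting]
'a' @ 7: {3,4}
'd' @ 8: {1,2,5}  [accepting]
'a' @ 9: {3,4}
'd' @ 10: {1,2,5}  [accepting]
after full input: {1,2,5}  (accept=1 in)

Answer: ACCEPT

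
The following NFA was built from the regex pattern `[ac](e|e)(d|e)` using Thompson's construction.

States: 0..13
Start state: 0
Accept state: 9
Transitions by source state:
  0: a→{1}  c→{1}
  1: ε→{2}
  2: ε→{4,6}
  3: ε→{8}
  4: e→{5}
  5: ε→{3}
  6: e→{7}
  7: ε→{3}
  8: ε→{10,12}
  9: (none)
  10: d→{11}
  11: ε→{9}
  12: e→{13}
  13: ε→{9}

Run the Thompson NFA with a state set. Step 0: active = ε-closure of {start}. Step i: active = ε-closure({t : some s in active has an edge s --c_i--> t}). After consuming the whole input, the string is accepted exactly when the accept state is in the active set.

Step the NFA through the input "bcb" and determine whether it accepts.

Answer: REJECT

Steps:
initial (ε-close {0}): {0}
'b' @ 1: {}  — state set empty
rest 'cb' ignored (set empty)
final: {}; accept 9 not in set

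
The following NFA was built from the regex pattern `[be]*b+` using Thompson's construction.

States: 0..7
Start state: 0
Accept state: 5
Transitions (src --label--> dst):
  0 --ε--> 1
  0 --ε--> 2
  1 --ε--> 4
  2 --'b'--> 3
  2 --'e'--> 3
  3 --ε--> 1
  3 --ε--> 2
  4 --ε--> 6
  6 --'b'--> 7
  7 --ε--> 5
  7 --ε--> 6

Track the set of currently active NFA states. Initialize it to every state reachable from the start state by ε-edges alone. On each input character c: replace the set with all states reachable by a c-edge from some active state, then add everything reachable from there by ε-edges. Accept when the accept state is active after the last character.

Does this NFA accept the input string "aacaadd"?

Answer: REJECT

Trace:
start: ε-closure({0}) = {0,1,2,4,6}
'a' @ 1: {}  — no active states
rest 'acaadd' ignored (set empty)
final: {}; accept 5 not in set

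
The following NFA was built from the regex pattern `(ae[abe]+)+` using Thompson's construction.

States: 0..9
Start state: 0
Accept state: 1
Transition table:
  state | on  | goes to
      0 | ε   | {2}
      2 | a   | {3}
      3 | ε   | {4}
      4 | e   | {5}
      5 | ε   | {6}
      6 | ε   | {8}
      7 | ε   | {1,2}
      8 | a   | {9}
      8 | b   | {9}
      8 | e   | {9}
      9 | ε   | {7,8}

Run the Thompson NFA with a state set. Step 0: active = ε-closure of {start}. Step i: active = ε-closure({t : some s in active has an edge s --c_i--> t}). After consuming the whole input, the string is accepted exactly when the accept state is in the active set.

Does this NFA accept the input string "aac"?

Answer: REJECT

Trace:
start: ε-closure({0}) = {0,2}
'a' @ 1: {3,4}
'a' @ 2: {}  — state set empty
rest 'c' ignored (set empty)
end set {} — state 1 not in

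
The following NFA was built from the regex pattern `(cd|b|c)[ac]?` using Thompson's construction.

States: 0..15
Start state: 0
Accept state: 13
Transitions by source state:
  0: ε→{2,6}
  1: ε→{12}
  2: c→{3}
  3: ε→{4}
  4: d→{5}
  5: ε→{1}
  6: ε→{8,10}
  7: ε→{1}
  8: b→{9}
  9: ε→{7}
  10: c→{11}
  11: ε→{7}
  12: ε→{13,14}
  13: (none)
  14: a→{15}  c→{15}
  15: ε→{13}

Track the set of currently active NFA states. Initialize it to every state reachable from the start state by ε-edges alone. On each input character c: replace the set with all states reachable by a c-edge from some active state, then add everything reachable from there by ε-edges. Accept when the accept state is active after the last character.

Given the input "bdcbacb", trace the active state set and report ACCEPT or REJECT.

Answer: REJECT

Derivation:
initial (ε-close {0}): {0,2,6,8,10}
'b' @ 1: {1,7,9,12,13,14}  [accepting]
'd' @ 2: {}  — state set empty
rest 'cbacb' ignored (set empty)
final: {}; accept 13 not in set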